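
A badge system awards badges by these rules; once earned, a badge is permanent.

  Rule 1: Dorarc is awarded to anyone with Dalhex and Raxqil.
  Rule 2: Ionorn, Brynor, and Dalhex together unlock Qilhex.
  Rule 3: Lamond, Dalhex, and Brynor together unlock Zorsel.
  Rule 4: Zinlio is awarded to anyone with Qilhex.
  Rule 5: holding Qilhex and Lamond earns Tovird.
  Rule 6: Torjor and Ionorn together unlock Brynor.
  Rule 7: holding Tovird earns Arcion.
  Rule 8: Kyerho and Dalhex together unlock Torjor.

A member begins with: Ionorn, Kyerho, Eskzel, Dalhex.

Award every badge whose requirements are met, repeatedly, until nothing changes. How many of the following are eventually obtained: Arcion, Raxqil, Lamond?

0

Arcion would need Tovird (Rule 7), but Tovird is never earned.
No rule produces Raxqil, and it is not given.
No rule produces Lamond, and it is not given.
None of the 3 are reached.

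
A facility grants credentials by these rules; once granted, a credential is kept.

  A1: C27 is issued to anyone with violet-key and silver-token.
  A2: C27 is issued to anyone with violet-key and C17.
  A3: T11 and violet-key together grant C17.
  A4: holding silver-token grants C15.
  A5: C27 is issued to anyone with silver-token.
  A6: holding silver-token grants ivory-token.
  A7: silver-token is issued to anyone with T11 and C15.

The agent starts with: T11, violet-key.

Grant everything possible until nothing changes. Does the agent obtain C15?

C15 would need silver-token (A4), but silver-token is never granted.

No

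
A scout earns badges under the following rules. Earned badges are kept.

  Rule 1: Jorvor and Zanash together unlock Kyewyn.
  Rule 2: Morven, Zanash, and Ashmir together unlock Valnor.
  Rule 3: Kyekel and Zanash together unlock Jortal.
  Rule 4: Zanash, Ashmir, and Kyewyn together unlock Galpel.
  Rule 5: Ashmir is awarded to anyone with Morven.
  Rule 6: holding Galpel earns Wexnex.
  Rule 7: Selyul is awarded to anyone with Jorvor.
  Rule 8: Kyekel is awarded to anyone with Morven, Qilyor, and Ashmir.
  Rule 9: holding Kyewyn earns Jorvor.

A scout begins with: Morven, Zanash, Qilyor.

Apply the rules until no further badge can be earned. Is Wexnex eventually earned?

Wexnex would need Galpel (Rule 6), but Galpel is never earned.

No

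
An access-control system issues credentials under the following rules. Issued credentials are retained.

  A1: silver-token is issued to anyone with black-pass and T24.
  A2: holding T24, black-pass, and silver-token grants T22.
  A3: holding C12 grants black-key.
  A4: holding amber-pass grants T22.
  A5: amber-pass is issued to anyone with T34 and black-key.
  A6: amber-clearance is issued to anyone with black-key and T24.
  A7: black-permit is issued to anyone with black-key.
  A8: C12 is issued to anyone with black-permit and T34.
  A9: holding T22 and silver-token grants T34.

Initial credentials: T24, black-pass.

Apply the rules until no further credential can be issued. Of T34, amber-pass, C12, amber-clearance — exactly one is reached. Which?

Holding black-pass and T24 grants silver-token (A1).
Holding T24, black-pass, and silver-token grants T22 (A2).
Holding T22 and silver-token grants T34 (A9).
C12 would need black-permit and T34 (A8), but black-permit is never granted. amber-pass would need T34 and black-key (A5), but black-key is never granted. amber-clearance would need black-key and T24 (A6), but black-key is never granted.

T34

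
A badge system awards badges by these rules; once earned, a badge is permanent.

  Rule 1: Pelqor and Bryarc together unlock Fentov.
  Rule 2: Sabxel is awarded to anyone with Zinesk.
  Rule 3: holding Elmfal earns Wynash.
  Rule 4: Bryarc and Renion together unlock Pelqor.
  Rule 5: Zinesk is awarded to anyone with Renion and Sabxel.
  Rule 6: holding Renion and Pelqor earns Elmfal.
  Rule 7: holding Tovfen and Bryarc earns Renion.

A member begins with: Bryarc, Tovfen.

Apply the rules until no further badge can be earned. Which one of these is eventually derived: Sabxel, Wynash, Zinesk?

Wynash

With Tovfen and Bryarc, Renion is earned (Rule 7).
With Bryarc and Renion, Pelqor is earned (Rule 4).
With Renion and Pelqor, Elmfal is earned (Rule 6).
With Elmfal, Wynash is earned (Rule 3).
Sabxel would need Zinesk (Rule 2), but Zinesk is never earned. Zinesk would need Renion and Sabxel (Rule 5), but Sabxel is never earned.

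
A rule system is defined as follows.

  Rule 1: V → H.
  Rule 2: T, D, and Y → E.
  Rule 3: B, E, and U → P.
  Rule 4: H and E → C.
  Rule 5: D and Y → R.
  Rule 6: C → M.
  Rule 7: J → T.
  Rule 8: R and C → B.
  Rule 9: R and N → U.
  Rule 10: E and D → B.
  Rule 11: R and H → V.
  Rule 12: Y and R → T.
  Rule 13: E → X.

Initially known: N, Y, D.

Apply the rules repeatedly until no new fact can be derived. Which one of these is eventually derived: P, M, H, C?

P

From D and Y, Rule 5 gives R.
From R and N, Rule 9 gives U.
Y and R hold, so T follows (Rule 12).
T, D, and Y hold, so E follows (Rule 2).
E and D hold, so B follows (Rule 10).
B, E, and U hold, so P follows (Rule 3).
M would need C (Rule 6), but C is never established. C would need H and E (Rule 4), but H is never established. H would need V (Rule 1), but V is never established.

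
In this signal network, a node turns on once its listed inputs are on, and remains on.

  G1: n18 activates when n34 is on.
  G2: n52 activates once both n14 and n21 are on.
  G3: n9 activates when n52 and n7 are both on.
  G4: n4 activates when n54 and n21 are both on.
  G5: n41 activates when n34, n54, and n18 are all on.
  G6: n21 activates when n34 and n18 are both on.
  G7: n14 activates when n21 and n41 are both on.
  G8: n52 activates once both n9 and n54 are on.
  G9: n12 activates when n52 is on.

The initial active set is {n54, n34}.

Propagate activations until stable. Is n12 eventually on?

n34 is on, so n18 activates (G1).
n34 and n18 are on, so n21 activates (G6).
G5: n34, n54, and n18 on → n41 on.
G7: n21 and n41 on → n14 on.
n14 and n21 are on, so n52 activates (G2).
G9: n52 on → n12 on.

Yes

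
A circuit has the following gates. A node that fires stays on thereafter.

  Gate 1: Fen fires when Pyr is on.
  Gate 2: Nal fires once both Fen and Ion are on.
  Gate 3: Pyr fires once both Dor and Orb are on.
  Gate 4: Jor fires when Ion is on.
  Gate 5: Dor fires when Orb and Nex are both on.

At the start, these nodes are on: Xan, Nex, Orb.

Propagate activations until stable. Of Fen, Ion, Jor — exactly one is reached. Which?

Orb and Nex are on, so Dor fires (Gate 5).
Dor and Orb are on, so Pyr fires (Gate 3).
Pyr is on, so Fen fires (Gate 1).
Jor would need Ion (Gate 4), but Ion never turns on. No rule produces Ion, and it is not given.

Fen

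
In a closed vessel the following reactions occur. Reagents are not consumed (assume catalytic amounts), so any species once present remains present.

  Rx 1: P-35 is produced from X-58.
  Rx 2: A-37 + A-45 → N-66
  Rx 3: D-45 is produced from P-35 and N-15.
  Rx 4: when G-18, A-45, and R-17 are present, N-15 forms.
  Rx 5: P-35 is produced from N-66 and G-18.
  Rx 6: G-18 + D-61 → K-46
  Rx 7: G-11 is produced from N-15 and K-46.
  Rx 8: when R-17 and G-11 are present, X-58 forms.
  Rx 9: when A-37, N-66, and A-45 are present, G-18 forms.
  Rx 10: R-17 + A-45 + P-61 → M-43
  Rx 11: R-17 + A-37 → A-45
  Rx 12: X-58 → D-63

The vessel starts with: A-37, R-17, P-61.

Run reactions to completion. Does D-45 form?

R-17 and A-37 present → A-45 forms (Rx 11).
A-37 and A-45 present → N-66 forms (Rx 2).
A-37, N-66, and A-45 present → G-18 forms (Rx 9).
N-66 and G-18 present → P-35 forms (Rx 5).
G-18, A-45, and R-17 present → N-15 forms (Rx 4).
P-35 and N-15 present → D-45 forms (Rx 3).

Yes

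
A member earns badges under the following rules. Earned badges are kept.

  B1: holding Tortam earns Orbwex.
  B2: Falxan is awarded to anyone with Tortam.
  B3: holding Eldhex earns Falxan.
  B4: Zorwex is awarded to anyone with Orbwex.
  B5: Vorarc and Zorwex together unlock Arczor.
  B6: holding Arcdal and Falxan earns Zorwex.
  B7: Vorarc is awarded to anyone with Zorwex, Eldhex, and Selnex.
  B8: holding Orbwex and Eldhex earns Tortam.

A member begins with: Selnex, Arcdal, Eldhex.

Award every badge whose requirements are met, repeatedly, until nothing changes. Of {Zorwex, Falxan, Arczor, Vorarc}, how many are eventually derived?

With Eldhex, Falxan is earned (B3).
With Arcdal and Falxan, Zorwex is earned (B6).
With Zorwex, Eldhex, and Selnex, Vorarc is earned (B7).
With Vorarc and Zorwex, Arczor is earned (B5).
Zorwex: reached.
Falxan: reached.
Arczor: reached.
Vorarc: reached.
All 4 are reached.

4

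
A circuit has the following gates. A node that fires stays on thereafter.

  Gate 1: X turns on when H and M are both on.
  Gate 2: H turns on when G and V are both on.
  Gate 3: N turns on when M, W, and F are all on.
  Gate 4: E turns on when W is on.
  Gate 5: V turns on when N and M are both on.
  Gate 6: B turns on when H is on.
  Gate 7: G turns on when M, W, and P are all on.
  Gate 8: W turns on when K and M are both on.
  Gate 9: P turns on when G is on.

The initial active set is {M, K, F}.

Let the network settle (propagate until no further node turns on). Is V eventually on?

Yes

K and M are on, so W turns on (Gate 8).
Gate 3: M, W, and F on → N on.
Gate 5: N and M on → V on.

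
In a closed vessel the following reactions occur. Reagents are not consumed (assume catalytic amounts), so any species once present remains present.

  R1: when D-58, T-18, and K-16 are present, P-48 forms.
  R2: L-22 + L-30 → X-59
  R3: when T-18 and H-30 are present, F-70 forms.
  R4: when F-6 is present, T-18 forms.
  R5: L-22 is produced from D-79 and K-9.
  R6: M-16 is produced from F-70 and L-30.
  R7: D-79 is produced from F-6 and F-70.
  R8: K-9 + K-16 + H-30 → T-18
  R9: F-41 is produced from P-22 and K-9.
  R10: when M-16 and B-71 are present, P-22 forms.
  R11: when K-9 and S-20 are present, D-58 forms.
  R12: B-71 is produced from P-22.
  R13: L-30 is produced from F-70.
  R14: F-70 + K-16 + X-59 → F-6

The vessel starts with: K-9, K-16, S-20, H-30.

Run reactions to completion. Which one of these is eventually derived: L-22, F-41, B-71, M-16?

K-9, K-16, and H-30 present → T-18 forms (R8).
T-18 and H-30 present → F-70 forms (R3).
F-70 present → L-30 forms (R13).
F-70 and L-30 present → M-16 forms (R6).
F-41 would need P-22 and K-9 (R9), but P-22 never forms. L-22 would need D-79 and K-9 (R5), but D-79 never forms. B-71 would need P-22 (R12), but P-22 never forms.

M-16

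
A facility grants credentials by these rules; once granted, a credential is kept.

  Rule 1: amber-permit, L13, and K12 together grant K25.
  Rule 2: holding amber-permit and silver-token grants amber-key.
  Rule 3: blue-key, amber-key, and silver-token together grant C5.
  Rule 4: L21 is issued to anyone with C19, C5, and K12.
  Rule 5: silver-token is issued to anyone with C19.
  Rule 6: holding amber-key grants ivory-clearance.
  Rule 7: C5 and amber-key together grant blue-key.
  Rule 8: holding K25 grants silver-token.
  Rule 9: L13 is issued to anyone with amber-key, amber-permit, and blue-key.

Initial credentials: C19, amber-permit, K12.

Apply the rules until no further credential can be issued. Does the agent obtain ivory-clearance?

Yes

Holding C19 grants silver-token (Rule 5).
Holding amber-permit and silver-token grants amber-key (Rule 2).
Holding amber-key grants ivory-clearance (Rule 6).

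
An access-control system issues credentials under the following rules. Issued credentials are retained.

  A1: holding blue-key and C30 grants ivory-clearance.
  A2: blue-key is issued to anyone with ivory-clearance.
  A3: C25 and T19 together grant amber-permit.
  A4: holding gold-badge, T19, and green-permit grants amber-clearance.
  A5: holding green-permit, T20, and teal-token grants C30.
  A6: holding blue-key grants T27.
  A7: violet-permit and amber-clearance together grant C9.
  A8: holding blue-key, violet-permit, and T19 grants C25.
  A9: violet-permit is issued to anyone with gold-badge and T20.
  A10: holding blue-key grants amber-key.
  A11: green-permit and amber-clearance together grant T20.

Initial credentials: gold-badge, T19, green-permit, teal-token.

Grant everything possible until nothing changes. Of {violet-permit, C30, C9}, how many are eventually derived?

3

Holding gold-badge, T19, and green-permit grants amber-clearance (A4).
Holding green-permit and amber-clearance grants T20 (A11).
Holding gold-badge and T20 grants violet-permit (A9).
Holding green-permit, T20, and teal-token grants C30 (A5).
Holding violet-permit and amber-clearance grants C9 (A7).
violet-permit: reached.
C30: reached.
C9: reached.
All 3 are reached.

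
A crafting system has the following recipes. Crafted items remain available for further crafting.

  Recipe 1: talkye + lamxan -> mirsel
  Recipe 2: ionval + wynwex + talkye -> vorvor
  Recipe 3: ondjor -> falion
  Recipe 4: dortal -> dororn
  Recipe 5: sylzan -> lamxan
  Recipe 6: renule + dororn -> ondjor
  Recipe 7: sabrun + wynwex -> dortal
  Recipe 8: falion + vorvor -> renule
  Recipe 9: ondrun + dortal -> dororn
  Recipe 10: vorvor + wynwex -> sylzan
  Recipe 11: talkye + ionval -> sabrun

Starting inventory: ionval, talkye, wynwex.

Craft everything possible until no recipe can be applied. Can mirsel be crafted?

Yes

Using Recipe 2, ionval, wynwex, and talkye make vorvor.
vorvor + wynwex -> sylzan (Recipe 10).
sylzan -> lamxan (Recipe 5).
talkye + lamxan -> mirsel (Recipe 1).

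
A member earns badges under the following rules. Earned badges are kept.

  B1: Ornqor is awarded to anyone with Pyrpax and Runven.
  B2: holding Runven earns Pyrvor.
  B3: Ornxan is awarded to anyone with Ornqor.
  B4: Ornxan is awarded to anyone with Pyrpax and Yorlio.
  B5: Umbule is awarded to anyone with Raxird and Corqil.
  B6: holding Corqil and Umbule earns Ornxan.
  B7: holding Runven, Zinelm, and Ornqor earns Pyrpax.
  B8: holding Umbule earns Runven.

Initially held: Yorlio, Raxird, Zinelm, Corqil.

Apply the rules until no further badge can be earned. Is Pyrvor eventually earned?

Yes

With Raxird and Corqil, Umbule is earned (B5).
With Umbule, Runven is earned (B8).
With Runven, Pyrvor is earned (B2).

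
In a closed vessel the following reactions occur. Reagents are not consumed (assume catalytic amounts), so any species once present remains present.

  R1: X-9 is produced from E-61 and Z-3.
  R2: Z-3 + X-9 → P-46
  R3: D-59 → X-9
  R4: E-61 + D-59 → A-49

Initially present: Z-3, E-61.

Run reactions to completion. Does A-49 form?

A-49 would need E-61 and D-59 (R4), but D-59 never forms.

No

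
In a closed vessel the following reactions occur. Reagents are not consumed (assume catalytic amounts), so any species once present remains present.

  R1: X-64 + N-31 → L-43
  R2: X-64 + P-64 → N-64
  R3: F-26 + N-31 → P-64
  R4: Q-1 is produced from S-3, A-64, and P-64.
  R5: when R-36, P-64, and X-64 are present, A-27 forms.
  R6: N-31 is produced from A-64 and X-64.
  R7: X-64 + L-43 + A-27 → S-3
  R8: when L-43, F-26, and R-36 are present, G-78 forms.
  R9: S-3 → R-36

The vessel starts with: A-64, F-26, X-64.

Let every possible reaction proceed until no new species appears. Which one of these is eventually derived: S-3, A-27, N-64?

A-64 and X-64 present → N-31 forms (R6).
F-26 and N-31 present → P-64 forms (R3).
X-64 and P-64 present → N-64 forms (R2).
S-3 would need X-64, L-43, and A-27 (R7), but A-27 never forms. A-27 would need R-36, P-64, and X-64 (R5), but R-36 never forms.

N-64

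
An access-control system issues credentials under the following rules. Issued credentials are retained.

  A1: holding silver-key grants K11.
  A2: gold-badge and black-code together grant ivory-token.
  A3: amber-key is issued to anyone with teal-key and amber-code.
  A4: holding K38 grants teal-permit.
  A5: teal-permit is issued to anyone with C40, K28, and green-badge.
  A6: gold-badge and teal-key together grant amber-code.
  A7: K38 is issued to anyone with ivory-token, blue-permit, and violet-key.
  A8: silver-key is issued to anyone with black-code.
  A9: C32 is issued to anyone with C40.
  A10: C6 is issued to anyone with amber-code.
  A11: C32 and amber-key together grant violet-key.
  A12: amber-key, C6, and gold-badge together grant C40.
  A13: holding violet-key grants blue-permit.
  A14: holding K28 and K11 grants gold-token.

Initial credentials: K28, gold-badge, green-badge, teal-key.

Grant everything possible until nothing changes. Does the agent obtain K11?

No

K11 would need silver-key (A1), but silver-key is never granted.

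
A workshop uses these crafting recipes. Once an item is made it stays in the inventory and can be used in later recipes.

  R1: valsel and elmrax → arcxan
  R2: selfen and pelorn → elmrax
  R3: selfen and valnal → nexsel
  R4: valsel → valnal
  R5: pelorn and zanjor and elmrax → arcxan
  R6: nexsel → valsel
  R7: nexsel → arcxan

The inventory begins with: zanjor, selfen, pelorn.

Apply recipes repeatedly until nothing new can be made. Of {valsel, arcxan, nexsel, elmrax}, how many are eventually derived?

selfen and pelorn → elmrax (R2).
pelorn and zanjor and elmrax → arcxan (R5).
valsel would need nexsel (R6), but nexsel is never obtained.
arcxan: reached.
nexsel would need selfen and valnal (R3), but valnal is never obtained.
elmrax: reached.
Reached: arcxan and elmrax — 2 of the 4.

2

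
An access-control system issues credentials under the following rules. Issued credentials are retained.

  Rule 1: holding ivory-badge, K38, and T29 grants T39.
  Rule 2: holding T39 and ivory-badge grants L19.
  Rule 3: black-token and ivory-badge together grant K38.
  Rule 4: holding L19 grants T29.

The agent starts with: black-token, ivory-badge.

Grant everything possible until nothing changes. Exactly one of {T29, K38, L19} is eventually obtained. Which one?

K38

Holding black-token and ivory-badge grants K38 (Rule 3).
T29 would need L19 (Rule 4), but L19 is never granted. L19 would need T39 and ivory-badge (Rule 2), but T39 is never granted.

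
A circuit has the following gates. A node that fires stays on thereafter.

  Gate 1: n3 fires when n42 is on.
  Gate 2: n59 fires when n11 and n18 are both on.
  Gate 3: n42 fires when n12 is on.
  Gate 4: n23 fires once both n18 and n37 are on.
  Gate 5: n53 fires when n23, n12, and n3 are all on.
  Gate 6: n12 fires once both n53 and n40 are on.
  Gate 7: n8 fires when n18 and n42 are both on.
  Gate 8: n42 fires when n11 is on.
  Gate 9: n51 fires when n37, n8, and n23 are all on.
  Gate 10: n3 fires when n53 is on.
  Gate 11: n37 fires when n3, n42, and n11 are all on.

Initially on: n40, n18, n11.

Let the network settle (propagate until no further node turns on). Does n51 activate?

Gate 8: n11 on → n42 on.
n42 is on, so n3 fires (Gate 1).
n18 and n42 are on, so n8 fires (Gate 7).
Gate 11: n3, n42, and n11 on → n37 on.
n18 and n37 are on, so n23 fires (Gate 4).
n37, n8, and n23 are on, so n51 fires (Gate 9).

Yes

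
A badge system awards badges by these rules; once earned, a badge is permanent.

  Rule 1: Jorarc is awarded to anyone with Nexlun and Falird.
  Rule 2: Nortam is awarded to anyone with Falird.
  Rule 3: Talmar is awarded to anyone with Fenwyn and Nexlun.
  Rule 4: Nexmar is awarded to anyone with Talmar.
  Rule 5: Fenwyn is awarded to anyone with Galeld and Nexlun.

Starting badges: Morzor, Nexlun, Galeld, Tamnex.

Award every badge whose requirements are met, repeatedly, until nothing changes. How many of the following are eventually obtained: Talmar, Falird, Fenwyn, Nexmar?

3

With Galeld and Nexlun, Fenwyn is earned (Rule 5).
With Fenwyn and Nexlun, Talmar is earned (Rule 3).
With Talmar, Nexmar is earned (Rule 4).
Talmar: reached.
No rule produces Falird, and it is not given.
Fenwyn: reached.
Nexmar: reached.
Reached: Talmar, Fenwyn, and Nexmar — 3 of the 4.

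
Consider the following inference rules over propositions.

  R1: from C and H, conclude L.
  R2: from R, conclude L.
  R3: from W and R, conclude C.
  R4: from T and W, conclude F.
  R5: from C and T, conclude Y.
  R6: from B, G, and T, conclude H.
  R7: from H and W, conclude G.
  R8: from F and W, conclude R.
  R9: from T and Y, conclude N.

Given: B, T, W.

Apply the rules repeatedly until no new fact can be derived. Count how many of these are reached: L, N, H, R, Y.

4

T and W hold, so F follows (R4).
From F and W, R8 gives R.
W and R hold, so C follows (R3).
R holds, so L follows (R2).
From C and T, R5 gives Y.
From T and Y, R9 gives N.
L: reached.
N: reached.
H would need B, G, and T (R6), but G is never established.
R: reached.
Y: reached.
Reached: L, N, R, and Y — 4 of the 5.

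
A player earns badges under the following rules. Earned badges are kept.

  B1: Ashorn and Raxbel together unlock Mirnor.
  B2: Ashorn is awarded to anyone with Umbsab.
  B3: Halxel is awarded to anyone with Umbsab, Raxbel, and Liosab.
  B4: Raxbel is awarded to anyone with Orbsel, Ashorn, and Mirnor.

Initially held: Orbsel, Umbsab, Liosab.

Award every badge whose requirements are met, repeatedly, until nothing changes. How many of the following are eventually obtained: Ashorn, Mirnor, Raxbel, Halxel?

1

With Umbsab, Ashorn is earned (B2).
Ashorn: reached.
Mirnor would need Ashorn and Raxbel (B1), but Raxbel is never earned.
Raxbel would need Orbsel, Ashorn, and Mirnor (B4), but Mirnor is never earned.
Halxel would need Umbsab, Raxbel, and Liosab (B3), but Raxbel is never earned.
Reached: Ashorn — 1 of the 4.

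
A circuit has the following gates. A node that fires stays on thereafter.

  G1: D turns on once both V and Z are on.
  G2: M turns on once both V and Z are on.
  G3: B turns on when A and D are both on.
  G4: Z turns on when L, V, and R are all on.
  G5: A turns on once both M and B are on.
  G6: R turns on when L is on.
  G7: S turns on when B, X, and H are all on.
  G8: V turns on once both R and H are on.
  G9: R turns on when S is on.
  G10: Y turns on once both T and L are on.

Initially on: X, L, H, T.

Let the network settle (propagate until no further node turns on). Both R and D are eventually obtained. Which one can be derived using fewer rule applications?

R: G6: L on → R on. [1 rule application]
D: G6: L on → R on. R and H are on, so V turns on (G8). L, V, and R are on, so Z turns on (G4). V and Z are on, so D turns on (G1). [4 rule applications]
R needs fewer.

R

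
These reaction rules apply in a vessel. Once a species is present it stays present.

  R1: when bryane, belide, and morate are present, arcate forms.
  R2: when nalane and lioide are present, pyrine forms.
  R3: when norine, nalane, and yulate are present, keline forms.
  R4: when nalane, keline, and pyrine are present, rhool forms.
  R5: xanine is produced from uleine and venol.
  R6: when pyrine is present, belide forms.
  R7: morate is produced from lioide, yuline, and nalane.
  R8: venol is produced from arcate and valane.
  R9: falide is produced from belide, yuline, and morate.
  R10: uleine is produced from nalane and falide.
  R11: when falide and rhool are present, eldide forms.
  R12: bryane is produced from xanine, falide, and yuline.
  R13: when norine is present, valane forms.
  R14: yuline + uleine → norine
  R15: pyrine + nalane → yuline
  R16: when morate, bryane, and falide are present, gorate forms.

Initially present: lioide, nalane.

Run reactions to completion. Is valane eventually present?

Yes

nalane and lioide present → pyrine forms (R2).
pyrine present → belide forms (R6).
pyrine and nalane present → yuline forms (R15).
lioide, yuline, and nalane present → morate forms (R7).
belide, yuline, and morate present → falide forms (R9).
nalane and falide present → uleine forms (R10).
yuline and uleine present → norine forms (R14).
norine present → valane forms (R13).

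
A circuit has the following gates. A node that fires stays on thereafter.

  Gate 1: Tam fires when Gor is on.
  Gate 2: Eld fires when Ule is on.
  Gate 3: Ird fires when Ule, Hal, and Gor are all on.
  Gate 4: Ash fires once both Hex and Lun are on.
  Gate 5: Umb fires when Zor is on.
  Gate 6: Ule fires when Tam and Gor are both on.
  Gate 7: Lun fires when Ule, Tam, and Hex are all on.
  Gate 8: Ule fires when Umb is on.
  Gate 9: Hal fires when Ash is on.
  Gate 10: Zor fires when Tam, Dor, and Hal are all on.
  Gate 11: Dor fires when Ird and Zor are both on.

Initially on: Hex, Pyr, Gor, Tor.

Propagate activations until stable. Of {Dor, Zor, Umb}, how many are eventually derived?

0

Dor would need Ird and Zor (Gate 11), but Zor never turns on.
Zor would need Tam, Dor, and Hal (Gate 10), but Dor never turns on.
Umb would need Zor (Gate 5), but Zor never turns on.
None of the 3 are reached.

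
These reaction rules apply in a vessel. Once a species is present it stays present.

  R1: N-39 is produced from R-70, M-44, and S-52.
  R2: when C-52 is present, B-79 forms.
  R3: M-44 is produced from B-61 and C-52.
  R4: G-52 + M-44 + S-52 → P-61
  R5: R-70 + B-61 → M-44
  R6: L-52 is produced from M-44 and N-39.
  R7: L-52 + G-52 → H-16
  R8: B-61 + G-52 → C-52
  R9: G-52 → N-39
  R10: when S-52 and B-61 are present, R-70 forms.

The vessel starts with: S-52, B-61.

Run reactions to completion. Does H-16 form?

No

H-16 would need L-52 and G-52 (R7), but G-52 never forms.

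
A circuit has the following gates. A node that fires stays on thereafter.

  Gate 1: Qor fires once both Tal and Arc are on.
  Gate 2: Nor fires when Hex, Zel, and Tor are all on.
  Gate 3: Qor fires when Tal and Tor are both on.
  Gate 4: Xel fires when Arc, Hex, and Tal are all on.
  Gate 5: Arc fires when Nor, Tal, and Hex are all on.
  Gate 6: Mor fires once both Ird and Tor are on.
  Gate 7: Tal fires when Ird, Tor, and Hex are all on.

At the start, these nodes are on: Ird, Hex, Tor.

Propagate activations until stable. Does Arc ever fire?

No

Arc would need Nor, Tal, and Hex (Gate 5), but Nor never turns on.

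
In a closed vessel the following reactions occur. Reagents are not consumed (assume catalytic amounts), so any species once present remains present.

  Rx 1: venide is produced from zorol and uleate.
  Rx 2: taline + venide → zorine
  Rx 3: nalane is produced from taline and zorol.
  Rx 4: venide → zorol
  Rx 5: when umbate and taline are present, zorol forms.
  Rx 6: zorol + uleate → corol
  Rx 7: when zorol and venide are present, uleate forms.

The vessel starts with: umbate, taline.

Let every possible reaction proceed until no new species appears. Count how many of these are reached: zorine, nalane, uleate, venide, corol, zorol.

umbate and taline present → zorol forms (Rx 5).
taline and zorol present → nalane forms (Rx 3).
zorine would need taline and venide (Rx 2), but venide never forms.
nalane: reached.
uleate would need zorol and venide (Rx 7), but venide never forms.
venide would need zorol and uleate (Rx 1), but uleate never forms.
corol would need zorol and uleate (Rx 6), but uleate never forms.
zorol: reached.
Reached: nalane and zorol — 2 of the 6.

2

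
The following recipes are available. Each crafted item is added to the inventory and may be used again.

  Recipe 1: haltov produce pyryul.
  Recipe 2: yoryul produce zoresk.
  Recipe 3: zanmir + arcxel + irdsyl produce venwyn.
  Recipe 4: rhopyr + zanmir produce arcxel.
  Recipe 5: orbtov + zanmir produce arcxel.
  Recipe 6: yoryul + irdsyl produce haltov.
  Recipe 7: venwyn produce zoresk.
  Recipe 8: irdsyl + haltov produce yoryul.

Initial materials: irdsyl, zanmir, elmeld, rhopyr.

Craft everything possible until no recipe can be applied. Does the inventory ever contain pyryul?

No

pyryul would need haltov (Recipe 1), but haltov is never obtained.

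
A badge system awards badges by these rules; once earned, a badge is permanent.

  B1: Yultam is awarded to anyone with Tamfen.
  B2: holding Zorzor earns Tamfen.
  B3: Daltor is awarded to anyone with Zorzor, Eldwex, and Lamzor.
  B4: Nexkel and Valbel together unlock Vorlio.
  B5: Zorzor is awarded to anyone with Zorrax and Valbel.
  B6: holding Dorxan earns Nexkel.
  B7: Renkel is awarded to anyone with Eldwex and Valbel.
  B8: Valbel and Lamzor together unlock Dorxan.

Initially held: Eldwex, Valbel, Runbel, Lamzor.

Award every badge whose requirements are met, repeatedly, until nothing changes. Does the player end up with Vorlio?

With Valbel and Lamzor, Dorxan is earned (B8).
With Dorxan, Nexkel is earned (B6).
With Nexkel and Valbel, Vorlio is earned (B4).

Yes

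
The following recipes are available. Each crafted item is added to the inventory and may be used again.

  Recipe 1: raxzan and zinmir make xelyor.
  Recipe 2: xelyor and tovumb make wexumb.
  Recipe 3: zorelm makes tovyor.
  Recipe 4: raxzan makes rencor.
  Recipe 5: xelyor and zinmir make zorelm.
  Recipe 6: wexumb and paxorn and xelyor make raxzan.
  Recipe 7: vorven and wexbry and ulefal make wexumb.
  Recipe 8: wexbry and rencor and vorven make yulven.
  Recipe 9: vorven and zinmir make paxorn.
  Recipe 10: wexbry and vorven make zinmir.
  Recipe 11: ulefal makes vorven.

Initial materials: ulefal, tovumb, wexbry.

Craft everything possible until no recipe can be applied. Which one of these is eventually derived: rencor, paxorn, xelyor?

paxorn

ulefal → vorven (Recipe 11).
wexbry and vorven → zinmir (Recipe 10).
Using Recipe 9, vorven and zinmir make paxorn.
rencor would need raxzan (Recipe 4), but raxzan is never obtained. xelyor would need raxzan and zinmir (Recipe 1), but raxzan is never obtained.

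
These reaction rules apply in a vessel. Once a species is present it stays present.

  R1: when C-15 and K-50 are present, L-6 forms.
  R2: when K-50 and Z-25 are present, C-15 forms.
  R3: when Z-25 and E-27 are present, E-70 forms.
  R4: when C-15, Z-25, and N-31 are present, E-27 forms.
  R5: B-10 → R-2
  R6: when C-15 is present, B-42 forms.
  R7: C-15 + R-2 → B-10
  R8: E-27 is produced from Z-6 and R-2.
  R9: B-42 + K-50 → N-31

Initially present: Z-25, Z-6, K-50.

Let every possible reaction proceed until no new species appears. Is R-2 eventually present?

R-2 would need B-10 (R5), but B-10 never forms.

No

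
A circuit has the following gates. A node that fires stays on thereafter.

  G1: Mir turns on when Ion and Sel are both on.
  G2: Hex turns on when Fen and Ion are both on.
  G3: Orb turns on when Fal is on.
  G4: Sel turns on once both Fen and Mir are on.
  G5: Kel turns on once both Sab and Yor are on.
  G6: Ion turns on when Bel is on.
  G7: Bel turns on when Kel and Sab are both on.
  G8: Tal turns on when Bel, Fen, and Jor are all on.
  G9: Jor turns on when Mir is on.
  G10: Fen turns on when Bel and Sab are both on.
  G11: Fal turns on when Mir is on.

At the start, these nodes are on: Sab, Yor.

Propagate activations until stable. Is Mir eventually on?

Mir would need Ion and Sel (G1), but Sel never turns on.

No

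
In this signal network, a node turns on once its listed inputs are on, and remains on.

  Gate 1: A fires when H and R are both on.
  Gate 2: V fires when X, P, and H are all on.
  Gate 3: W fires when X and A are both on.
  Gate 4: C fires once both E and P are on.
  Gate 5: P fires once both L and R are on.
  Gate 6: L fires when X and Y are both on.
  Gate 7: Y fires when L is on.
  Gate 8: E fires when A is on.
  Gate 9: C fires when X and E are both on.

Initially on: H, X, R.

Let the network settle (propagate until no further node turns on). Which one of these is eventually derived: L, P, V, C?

C

H and R are on, so A fires (Gate 1).
A is on, so E fires (Gate 8).
Gate 9: X and E on → C on.
L would need X and Y (Gate 6), but Y never turns on. V would need X, P, and H (Gate 2), but P never turns on. P would need L and R (Gate 5), but L never turns on.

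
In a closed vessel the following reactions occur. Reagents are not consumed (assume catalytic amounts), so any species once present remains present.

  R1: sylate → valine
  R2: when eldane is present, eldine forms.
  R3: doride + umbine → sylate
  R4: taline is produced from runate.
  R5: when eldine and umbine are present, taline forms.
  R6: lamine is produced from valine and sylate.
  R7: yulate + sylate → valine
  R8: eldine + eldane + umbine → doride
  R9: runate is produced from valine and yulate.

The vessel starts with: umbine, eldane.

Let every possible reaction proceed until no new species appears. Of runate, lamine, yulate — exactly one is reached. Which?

lamine

eldane present → eldine forms (R2).
eldine, eldane, and umbine present → doride forms (R8).
doride and umbine present → sylate forms (R3).
sylate present → valine forms (R1).
valine and sylate present → lamine forms (R6).
runate would need valine and yulate (R9), but yulate never forms. No rule produces yulate, and it is not given.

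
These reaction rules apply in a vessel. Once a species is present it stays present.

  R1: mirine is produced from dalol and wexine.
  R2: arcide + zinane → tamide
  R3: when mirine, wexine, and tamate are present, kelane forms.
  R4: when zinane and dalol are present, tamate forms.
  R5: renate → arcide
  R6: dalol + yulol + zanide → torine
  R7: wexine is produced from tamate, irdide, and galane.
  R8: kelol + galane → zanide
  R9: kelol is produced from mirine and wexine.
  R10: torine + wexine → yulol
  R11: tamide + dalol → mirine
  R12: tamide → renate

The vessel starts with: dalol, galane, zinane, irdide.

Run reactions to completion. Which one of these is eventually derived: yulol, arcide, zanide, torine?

zinane and dalol present → tamate forms (R4).
tamate, irdide, and galane present → wexine forms (R7).
dalol and wexine present → mirine forms (R1).
mirine and wexine present → kelol forms (R9).
kelol and galane present → zanide forms (R8).
arcide would need renate (R5), but renate never forms. torine would need dalol, yulol, and zanide (R6), but yulol never forms. yulol would need torine and wexine (R10), but torine never forms.

zanide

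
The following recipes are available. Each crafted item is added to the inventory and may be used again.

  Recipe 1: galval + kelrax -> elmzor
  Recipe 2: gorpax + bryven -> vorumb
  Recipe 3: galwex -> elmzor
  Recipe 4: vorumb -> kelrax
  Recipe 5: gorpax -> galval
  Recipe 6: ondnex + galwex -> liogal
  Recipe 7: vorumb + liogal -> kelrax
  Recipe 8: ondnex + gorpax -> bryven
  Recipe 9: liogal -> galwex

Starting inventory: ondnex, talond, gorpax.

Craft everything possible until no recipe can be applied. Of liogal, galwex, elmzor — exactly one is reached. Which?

elmzor

gorpax -> galval (Recipe 5).
Using Recipe 8, ondnex and gorpax make bryven.
Using Recipe 2, gorpax and bryven make vorumb.
vorumb -> kelrax (Recipe 4).
Using Recipe 1, galval and kelrax make elmzor.
galwex would need liogal (Recipe 9), but liogal is never obtained. liogal would need ondnex and galwex (Recipe 6), but galwex is never obtained.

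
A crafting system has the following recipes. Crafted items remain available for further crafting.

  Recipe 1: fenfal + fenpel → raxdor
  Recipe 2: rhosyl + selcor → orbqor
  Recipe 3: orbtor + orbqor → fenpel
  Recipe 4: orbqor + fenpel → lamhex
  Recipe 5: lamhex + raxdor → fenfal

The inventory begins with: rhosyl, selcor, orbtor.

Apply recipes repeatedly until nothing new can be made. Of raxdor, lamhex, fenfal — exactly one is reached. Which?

lamhex

Using Recipe 2, rhosyl and selcor make orbqor.
Using Recipe 3, orbtor and orbqor make fenpel.
Using Recipe 4, orbqor and fenpel make lamhex.
raxdor would need fenfal and fenpel (Recipe 1), but fenfal is never obtained. fenfal would need lamhex and raxdor (Recipe 5), but raxdor is never obtained.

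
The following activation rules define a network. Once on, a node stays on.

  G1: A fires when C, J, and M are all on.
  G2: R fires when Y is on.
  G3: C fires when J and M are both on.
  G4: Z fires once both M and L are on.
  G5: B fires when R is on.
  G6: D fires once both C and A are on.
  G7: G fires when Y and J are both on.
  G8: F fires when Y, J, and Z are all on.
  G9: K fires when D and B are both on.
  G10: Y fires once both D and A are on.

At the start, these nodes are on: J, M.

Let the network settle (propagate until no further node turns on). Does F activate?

No

F would need Y, J, and Z (G8), but Z never turns on.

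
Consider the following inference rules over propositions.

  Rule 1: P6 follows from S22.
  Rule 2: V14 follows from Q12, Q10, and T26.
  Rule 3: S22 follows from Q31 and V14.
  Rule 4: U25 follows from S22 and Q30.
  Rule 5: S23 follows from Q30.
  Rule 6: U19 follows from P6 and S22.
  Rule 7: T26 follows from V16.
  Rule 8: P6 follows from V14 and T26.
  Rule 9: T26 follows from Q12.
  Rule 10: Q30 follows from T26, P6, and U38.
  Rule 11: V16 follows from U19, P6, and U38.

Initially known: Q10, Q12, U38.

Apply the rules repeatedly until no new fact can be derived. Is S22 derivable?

S22 would need Q31 and V14 (Rule 3), but Q31 is never established.

No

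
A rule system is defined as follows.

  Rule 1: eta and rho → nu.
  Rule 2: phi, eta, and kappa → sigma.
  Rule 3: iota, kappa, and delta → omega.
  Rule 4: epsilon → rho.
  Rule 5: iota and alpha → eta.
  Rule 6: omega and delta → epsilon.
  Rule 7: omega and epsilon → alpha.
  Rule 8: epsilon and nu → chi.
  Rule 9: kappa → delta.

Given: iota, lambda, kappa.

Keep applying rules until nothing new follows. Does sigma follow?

sigma would need phi, eta, and kappa (Rule 2), but phi is never established.

No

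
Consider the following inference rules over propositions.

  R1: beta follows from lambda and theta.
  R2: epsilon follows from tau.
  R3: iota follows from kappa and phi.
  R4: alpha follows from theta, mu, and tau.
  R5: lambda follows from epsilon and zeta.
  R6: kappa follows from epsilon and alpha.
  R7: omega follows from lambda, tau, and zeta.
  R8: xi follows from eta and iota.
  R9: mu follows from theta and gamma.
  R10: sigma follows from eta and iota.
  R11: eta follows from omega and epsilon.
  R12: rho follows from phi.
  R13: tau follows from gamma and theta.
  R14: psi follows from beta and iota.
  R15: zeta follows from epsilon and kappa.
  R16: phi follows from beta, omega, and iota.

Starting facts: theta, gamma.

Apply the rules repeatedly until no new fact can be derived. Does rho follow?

rho would need phi (R12), but phi is never established.

No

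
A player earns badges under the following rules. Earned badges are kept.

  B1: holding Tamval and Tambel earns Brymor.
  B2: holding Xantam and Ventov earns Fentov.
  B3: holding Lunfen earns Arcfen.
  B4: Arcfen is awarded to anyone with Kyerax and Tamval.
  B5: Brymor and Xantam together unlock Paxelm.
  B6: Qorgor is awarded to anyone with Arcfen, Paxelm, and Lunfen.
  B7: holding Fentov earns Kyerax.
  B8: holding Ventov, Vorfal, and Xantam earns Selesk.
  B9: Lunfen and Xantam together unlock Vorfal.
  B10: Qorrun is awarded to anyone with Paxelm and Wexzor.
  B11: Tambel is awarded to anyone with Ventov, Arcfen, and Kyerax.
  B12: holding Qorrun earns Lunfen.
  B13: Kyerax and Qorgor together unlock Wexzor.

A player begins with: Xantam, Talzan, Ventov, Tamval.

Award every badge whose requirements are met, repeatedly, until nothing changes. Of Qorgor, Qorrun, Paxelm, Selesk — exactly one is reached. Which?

Paxelm

With Xantam and Ventov, Fentov is earned (B2).
With Fentov, Kyerax is earned (B7).
With Kyerax and Tamval, Arcfen is earned (B4).
With Ventov, Arcfen, and Kyerax, Tambel is earned (B11).
With Tamval and Tambel, Brymor is earned (B1).
With Brymor and Xantam, Paxelm is earned (B5).
Qorrun would need Paxelm and Wexzor (B10), but Wexzor is never earned. Selesk would need Ventov, Vorfal, and Xantam (B8), but Vorfal is never earned. Qorgor would need Arcfen, Paxelm, and Lunfen (B6), but Lunfen is never earned.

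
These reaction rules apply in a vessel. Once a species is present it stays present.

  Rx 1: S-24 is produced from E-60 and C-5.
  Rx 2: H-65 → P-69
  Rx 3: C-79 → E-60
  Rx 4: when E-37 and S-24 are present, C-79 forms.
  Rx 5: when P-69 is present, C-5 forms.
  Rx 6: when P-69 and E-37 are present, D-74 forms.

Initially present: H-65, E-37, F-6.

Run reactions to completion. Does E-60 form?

E-60 would need C-79 (Rx 3), but C-79 never forms.

No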